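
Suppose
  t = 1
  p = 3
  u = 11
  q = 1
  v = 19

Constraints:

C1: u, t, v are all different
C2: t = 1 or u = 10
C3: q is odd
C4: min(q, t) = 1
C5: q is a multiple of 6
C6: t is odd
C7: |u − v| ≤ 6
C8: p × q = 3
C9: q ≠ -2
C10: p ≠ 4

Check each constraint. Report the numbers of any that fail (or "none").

Constraints 5 and 7 are violated.

C1: values 11, 1, 19 are pairwise distinct — holds.
C2: t = 1 = 1 (first disjunct) — holds.
C3: q = 1 is odd — holds.
C4: min(1, 1) = 1 — holds.
C5: 1 = 6×0 + 1, so 6 does not divide 1 — does not hold.
C6: t = 1 is odd — holds.
C7: |11 − 19| = 8; 8 > 6, exceeds bound 6 — does not hold.
C8: p × q = 3 × 1 = 3 — holds.
C9: q = 1, and 1 ≠ -2 — holds.
C10: p = 3, and 3 ≠ 4 — holds.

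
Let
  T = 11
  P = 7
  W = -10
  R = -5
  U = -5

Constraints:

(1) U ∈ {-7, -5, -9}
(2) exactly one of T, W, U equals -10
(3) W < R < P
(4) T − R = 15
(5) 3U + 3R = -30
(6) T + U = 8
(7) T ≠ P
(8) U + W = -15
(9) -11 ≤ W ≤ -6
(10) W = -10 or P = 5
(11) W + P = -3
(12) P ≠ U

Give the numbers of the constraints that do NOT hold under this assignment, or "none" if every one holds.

No — constraints 4, 6 are not satisfied.

(1) U = -5 is in {-7, -5, -9}  ✓
(2) T=11, W=-10, U=-5; 1 of them equals -10  ✓
(3) values -10 < -5 < 7  ✓
(4) T − R = 11 − (-5) = 16, not 15  ✗
(5) 3U + 3R = 3(-5) + 3(-5) = -30  ✓
(6) T + U = 11 + (-5) = 6, not 8  ✗
(7) T = 11, P = 7; distinct  ✓
(8) U + W = -5 + (-10) = -15  ✓
(9) W = -10 lies in [-11, -6]  ✓
(10) W = -10 = -10 (first disjunct)  ✓
(11) W + P = -10 + 7 = -3  ✓
(12) P = 7, U = -5; distinct  ✓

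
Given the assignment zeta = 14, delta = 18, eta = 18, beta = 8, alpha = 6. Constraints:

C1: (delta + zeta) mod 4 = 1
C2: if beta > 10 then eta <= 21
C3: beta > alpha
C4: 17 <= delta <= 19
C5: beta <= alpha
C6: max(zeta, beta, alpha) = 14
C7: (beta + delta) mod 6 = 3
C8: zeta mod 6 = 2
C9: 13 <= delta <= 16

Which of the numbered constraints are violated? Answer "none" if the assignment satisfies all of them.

The assignment fails constraints 1, 5, 7, and 9.

C1: delta + zeta = 32; 32 mod 4 = 0, not 1 — violated.
C2: beta = 8, not > 10; antecedent false, conditional vacuously true — satisfied.
C3: beta = 8, alpha = 6; 8 > 6 — satisfied.
C4: delta = 18 lies in [17, 19] — satisfied.
C5: beta = 8, alpha = 6; 8 > 6 (want ≤) — violated.
C6: max(14, 8, 6) = 14 — satisfied.
C7: beta + delta = 26; 26 mod 6 = 2, not 3 — violated.
C8: 14 mod 6 = 2 — satisfied.
C9: delta = 18 is outside [13, 16] — violated.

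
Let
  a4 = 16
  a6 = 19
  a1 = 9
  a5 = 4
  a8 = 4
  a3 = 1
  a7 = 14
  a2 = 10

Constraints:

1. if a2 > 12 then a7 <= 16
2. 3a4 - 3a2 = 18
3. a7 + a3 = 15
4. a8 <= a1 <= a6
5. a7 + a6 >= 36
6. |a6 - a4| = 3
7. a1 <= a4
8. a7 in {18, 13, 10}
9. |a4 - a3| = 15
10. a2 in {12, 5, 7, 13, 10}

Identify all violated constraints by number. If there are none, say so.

1. a2 = 10, not > 12; antecedent false, conditional vacuously true  true
2. 3a4 - 3a2 = 3(16) - 3(10) = 18  true
3. a7 + a3 = 14 + 1 = 15  true
4. values 4 <= 9 <= 19  true
5. a7 + a6 = 14 + 19 = 33; 33 < 36, bound 36 not met  false
6. |19 - 16| = 3  true
7. a1 = 9, a4 = 16; 9 ≤ 16  true
8. a7 = 14 is not in {18, 13, 10}  false
9. |16 - 1| = 15  true
10. a2 = 10 is in {12, 5, 7, 13, 10}  true

The assignment fails constraints 5, 8.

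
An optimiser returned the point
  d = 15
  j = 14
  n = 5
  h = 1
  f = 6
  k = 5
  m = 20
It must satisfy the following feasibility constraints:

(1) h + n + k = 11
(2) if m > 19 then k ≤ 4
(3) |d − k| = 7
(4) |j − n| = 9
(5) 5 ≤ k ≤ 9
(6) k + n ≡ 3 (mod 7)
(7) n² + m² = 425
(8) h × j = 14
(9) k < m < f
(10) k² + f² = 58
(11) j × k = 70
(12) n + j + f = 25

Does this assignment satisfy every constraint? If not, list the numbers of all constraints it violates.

(1) h + n + k = 1 + 5 + 5 = 11  true
(2) m = 20 > 19, so we need k ≤ 4; but k = 5 > 4  false
(3) |15 − 5| = 10, not 7  false
(4) |14 − 5| = 9  true
(5) k = 5 lies in [5, 9]  true
(6) k + n = 10; 10 mod 7 = 3  true
(7) n² + m² = 5² + 20² = 25 + 400 = 425  true
(8) h × j = 1 × 14 = 14  true
(9) values 5, 20, 6; m = 20 is not < f = 6  false
(10) k² + f² = 5² + 6² = 25 + 36 = 61, not 58  false
(11) j × k = 14 × 5 = 70  true
(12) n + j + f = 5 + 14 + 6 = 25  true

No — constraints 2, 3, 9, and 10 are not satisfied.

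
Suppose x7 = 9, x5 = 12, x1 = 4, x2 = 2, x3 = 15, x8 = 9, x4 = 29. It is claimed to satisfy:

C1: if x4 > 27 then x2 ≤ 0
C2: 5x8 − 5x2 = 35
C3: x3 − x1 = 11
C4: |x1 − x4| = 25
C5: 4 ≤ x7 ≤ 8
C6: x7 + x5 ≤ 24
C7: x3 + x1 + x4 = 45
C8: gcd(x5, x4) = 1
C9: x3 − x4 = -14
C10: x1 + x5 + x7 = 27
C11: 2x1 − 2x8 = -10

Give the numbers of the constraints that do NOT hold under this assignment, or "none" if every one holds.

C1: x4 = 29 > 27, so we need x2 ≤ 0; but x2 = 2 > 0  ✘
C2: 5x8 − 5x2 = 5(9) − 5(2) = 35  ✔
C3: x3 − x1 = 15 − 4 = 11  ✔
C4: |4 − 29| = 25  ✔
C5: x7 = 9 is outside [4, 8]  ✘
C6: x7 + x5 = 9 + 12 = 21; 21 ≤ 24  ✔
C7: x3 + x1 + x4 = 15 + 4 + 29 = 48, not 45  ✘
C8: gcd(12, 29) = 1  ✔
C9: x3 − x4 = 15 − 29 = -14  ✔
C10: x1 + x5 + x7 = 4 + 12 + 9 = 25, not 27  ✘
C11: 2x1 − 2x8 = 2(4) − 2(9) = -10  ✔

Constraints 1, 5, 7, and 10 do not hold.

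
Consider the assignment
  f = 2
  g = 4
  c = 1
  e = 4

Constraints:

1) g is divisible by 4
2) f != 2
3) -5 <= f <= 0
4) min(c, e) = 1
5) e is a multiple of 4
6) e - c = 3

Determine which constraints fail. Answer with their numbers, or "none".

1) 4 / 4 = 1, so 4 divides 4  OK
2) f = 2, but 2 is required to differ  FAIL
3) f = 2 is outside [-5, 0]  FAIL
4) min(1, 4) = 1  OK
5) 4 / 4 = 1, so 4 divides 4  OK
6) e - c = 4 - 1 = 3  OK

Violated: 2, 3.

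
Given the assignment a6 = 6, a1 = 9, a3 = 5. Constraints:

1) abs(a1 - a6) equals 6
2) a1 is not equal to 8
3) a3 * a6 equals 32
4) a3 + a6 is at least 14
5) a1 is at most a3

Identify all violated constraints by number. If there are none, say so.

1) abs(9 - 6) = 3, not 6 — violated.
2) a1 = 9, and 9 ≠ 8 — OK.
3) a3 * a6 = 5 * 6 = 30, not 32 — violated.
4) a3 + a6 = 5 + 6 = 11; 11 < 14, bound 14 not met — violated.
5) a1 = 9, a3 = 5; 9 > 5 (want ≤) — violated.

Constraints 1, 3, 4, 5 are violated.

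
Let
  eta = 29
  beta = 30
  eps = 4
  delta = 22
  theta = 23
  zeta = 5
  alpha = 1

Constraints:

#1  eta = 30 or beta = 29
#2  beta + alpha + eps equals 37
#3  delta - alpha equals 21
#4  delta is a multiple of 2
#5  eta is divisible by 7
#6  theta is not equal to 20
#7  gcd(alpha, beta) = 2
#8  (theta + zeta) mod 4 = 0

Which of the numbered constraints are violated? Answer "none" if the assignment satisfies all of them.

#1 eta = 29 ≠ 30 and beta = 30 ≠ 29; both disjuncts false — violated.
#2 beta + alpha + eps = 30 + 1 + 4 = 35, not 37 — violated.
#3 delta - alpha = 22 - 1 = 21 — OK.
#4 22 / 2 = 11, so 2 divides 22 — OK.
#5 29 = 7*4 + 1, so 7 does not divide 29 — violated.
#6 theta = 23, and 23 ≠ 20 — OK.
#7 gcd(1, 30) = 1, not 2 — violated.
#8 theta + zeta = 28; 28 mod 4 = 0 — OK.

The assignment fails constraints 1, 2, 5, and 7.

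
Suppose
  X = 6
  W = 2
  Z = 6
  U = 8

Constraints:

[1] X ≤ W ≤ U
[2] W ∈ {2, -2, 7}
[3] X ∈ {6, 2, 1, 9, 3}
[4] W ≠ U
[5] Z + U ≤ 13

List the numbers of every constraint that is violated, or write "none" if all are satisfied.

Constraints 1, 5 do not hold.

[1] values 6, 2, 8; X = 6 is not ≤ W = 2  no
[2] W = 2 is in {2, -2, 7}  yes
[3] X = 6 is in {6, 2, 1, 9, 3}  yes
[4] W = 2, U = 8; distinct  yes
[5] Z + U = 6 + 8 = 14; 14 > 13, bound 13 not met  no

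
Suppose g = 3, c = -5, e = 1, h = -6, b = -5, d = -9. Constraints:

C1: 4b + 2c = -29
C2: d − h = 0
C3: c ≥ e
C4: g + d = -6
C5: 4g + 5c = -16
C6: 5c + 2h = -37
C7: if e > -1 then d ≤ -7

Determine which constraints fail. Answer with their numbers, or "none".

C1: 4b + 2c = 4(-5) + 2(-5) = -30, not -29 — does not hold.
C2: d − h = -9 − (-6) = -3, not 0 — does not hold.
C3: c = -5, e = 1; -5 < 1 (want ≥) — does not hold.
C4: g + d = 3 + (-9) = -6 — holds.
C5: 4g + 5c = 4(3) + 5(-5) = -13, not -16 — does not hold.
C6: 5c + 2h = 5(-5) + 2(-6) = -37 — holds.
C7: e = 1 > -1, so we need d ≤ -7; d = -9 ≤ -7 — holds.

Constraints 1, 2, 3, and 5 do not hold.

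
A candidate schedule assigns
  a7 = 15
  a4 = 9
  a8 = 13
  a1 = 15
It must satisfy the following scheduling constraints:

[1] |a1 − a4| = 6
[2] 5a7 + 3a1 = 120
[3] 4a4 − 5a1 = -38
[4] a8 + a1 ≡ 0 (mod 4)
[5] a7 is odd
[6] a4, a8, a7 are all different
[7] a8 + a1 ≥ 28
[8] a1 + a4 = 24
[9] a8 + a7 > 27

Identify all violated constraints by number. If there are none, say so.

[1] |15 − 9| = 6  holds
[2] 5a7 + 3a1 = 5(15) + 3(15) = 120  holds
[3] 4a4 − 5a1 = 4(9) − 5(15) = -39, not -38  fails
[4] a8 + a1 = 28; 28 mod 4 = 0  holds
[5] a7 = 15 is odd  holds
[6] values 9, 13, 15 are pairwise distinct  holds
[7] a8 + a1 = 13 + 15 = 28; 28 ≥ 28  holds
[8] a1 + a4 = 15 + 9 = 24  holds
[9] a8 + a7 = 13 + 15 = 28; 28 > 27  holds

Constraint 3 does not hold.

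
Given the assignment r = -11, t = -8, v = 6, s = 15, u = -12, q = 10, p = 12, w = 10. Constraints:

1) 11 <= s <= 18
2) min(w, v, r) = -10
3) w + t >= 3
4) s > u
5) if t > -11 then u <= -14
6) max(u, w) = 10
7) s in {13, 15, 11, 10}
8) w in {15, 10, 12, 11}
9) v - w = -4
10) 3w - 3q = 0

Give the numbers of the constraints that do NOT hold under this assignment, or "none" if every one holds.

No — constraints 2, 3, and 5 are not satisfied.

1) s = 15 lies in [11, 18] — OK.
2) min(10, 6, -11) = -11, not -10 — violated.
3) w + t = 10 + (-8) = 2; 2 < 3, bound 3 not met — violated.
4) s = 15, u = -12; 15 > -12 — OK.
5) t = -8 > -11, so we need u ≤ -14; but u = -12 > -14 — violated.
6) max(-12, 10) = 10 — OK.
7) s = 15 is in {13, 15, 11, 10} — OK.
8) w = 10 is in {15, 10, 12, 11} — OK.
9) v - w = 6 - 10 = -4 — OK.
10) 3w - 3q = 3(10) - 3(10) = 0 — OK.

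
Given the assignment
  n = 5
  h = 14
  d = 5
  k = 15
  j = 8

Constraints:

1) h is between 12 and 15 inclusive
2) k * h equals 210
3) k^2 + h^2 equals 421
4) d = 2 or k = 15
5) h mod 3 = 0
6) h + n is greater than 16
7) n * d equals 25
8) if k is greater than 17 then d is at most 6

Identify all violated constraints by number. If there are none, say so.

1) h = 14 lies in [12, 15] — holds.
2) k * h = 15 * 14 = 210 — holds.
3) k^2 + h^2 = 15^2 + 14^2 = 225 + 196 = 421 — holds.
4) d = 5 ≠ 2, but k = 15 = 15 (second disjunct) — holds.
5) 14 mod 3 = 2, not 0 — does not hold.
6) h + n = 14 + 5 = 19; 19 > 16 — holds.
7) n * d = 5 * 5 = 25 — holds.
8) k = 15, not > 17; antecedent false, conditional vacuously true — holds.

The assignment fails constraint 5.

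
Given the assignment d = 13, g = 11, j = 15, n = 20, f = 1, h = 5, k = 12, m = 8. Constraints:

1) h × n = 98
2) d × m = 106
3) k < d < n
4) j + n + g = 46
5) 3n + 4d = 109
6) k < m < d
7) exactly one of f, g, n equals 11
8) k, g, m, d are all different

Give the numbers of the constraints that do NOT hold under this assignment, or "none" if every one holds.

1) h × n = 5 × 20 = 100, not 98 — does not hold.
2) d × m = 13 × 8 = 104, not 106 — does not hold.
3) values 12 < 13 < 20 — holds.
4) j + n + g = 15 + 20 + 11 = 46 — holds.
5) 3n + 4d = 3(20) + 4(13) = 112, not 109 — does not hold.
6) values 12, 8, 13; k = 12 is not < m = 8 — does not hold.
7) f=1, g=11, n=20; 1 of them equals 11 — holds.
8) values 12, 11, 8, 13 are pairwise distinct — holds.

Violated: 1, 2, 5, and 6.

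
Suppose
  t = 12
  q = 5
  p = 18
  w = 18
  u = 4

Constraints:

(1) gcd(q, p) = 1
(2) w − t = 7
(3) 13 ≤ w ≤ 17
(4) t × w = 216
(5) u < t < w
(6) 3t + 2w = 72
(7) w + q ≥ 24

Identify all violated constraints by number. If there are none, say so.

The assignment fails constraints 2, 3, 7.

(1) gcd(5, 18) = 1 — OK.
(2) w − t = 18 − 12 = 6, not 7 — violated.
(3) w = 18 is outside [13, 17] — violated.
(4) t × w = 12 × 18 = 216 — OK.
(5) values 4 < 12 < 18 — OK.
(6) 3t + 2w = 3(12) + 2(18) = 72 — OK.
(7) w + q = 18 + 5 = 23; 23 < 24, bound 24 not met — violated.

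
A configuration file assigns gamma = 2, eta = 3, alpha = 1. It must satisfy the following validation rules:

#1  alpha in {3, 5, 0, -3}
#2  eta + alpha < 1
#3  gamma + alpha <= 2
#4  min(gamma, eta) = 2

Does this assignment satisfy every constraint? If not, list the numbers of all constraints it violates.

Violated: 1, 2, 3.

#1 alpha = 1 is not in {3, 5, 0, -3} — violated.
#2 eta + alpha = 3 + 1 = 4; 4 ≥ 1, bound 1 not met — violated.
#3 gamma + alpha = 2 + 1 = 3; 3 > 2, bound 2 not met — violated.
#4 min(2, 3) = 2 — OK.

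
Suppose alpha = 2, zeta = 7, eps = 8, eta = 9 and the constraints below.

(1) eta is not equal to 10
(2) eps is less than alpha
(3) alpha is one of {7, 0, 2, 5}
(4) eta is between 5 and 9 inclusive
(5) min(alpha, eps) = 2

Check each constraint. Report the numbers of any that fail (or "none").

No — constraint 2 is not satisfied.

(1) eta = 9, and 9 ≠ 10  yes
(2) eps = 8, alpha = 2; 8 ≥ 2 (want <)  no
(3) alpha = 2 is in {7, 0, 2, 5}  yes
(4) eta = 9 lies in [5, 9]  yes
(5) min(2, 8) = 2  yes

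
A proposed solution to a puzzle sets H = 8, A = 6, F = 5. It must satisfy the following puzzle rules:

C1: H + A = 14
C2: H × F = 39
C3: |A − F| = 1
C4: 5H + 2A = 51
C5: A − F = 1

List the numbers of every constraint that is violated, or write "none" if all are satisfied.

C1: H + A = 8 + 6 = 14 — OK.
C2: H × F = 8 × 5 = 40, not 39 — violated.
C3: |6 − 5| = 1 — OK.
C4: 5H + 2A = 5(8) + 2(6) = 52, not 51 — violated.
C5: A − F = 6 − 5 = 1 — OK.

No — constraints 2 and 4 are not satisfied.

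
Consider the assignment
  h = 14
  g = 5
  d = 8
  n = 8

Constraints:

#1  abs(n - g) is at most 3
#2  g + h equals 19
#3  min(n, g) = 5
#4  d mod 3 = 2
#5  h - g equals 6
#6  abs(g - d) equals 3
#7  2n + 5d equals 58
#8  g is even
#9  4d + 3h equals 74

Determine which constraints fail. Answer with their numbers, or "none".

#1 abs(8 - 5) = 3; 3 ≤ 3  true
#2 g + h = 5 + 14 = 19  true
#3 min(8, 5) = 5  true
#4 8 mod 3 = 2  true
#5 h - g = 14 - 5 = 9, not 6  false
#6 abs(5 - 8) = 3  true
#7 2n + 5d = 2(8) + 5(8) = 56, not 58  false
#8 g = 5 is odd  false
#9 4d + 3h = 4(8) + 3(14) = 74  true

No — constraints 5, 7, and 8 are not satisfied.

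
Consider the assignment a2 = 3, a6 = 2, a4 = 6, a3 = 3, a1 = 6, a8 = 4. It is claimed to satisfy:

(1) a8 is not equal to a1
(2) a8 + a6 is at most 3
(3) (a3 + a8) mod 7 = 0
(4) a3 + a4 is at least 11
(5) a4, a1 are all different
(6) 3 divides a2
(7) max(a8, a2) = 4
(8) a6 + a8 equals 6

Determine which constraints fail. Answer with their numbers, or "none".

The assignment fails constraints 2, 4, 5.

(1) a8 = 4, a1 = 6; distinct  ✓
(2) a8 + a6 = 4 + 2 = 6; 6 > 3, bound 3 not met  ✗
(3) a3 + a8 = 7; 7 mod 7 = 0  ✓
(4) a3 + a4 = 3 + 6 = 9; 9 < 11, bound 11 not met  ✗
(5) a4 = a1 = 6, not all different  ✗
(6) 3 / 3 = 1, so 3 divides 3  ✓
(7) max(4, 3) = 4  ✓
(8) a6 + a8 = 2 + 4 = 6  ✓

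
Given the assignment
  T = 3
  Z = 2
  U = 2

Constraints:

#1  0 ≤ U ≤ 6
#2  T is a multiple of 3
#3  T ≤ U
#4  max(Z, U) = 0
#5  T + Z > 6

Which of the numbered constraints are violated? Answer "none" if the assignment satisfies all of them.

Constraints 3, 4, and 5 do not hold.

#1 U = 2 lies in [0, 6] — holds.
#2 3 / 3 = 1, so 3 divides 3 — holds.
#3 T = 3, U = 2; 3 > 2 (want ≤) — does not hold.
#4 max(2, 2) = 2, not 0 — does not hold.
#5 T + Z = 3 + 2 = 5; 5 ≤ 6, bound 6 not met — does not hold.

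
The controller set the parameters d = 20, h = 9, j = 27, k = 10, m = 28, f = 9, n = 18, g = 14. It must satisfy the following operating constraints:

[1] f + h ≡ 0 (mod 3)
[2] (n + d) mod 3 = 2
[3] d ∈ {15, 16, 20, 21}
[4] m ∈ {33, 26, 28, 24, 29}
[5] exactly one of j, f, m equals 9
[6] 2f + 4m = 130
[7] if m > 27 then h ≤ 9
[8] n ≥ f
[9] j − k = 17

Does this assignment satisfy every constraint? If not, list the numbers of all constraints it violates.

[1] f + h = 18; 18 mod 3 = 0 — holds.
[2] n + d = 38; 38 mod 3 = 2 — holds.
[3] d = 20 is in {15, 16, 20, 21} — holds.
[4] m = 28 is in {33, 26, 28, 24, 29} — holds.
[5] j=27, f=9, m=28; 1 of them equals 9 — holds.
[6] 2f + 4m = 2(9) + 4(28) = 130 — holds.
[7] m = 28 > 27, so we need h ≤ 9; h = 9 ≤ 9 — holds.
[8] n = 18, f = 9; 18 ≥ 9 — holds.
[9] j − k = 27 − 10 = 17 — holds.

None — every constraint holds.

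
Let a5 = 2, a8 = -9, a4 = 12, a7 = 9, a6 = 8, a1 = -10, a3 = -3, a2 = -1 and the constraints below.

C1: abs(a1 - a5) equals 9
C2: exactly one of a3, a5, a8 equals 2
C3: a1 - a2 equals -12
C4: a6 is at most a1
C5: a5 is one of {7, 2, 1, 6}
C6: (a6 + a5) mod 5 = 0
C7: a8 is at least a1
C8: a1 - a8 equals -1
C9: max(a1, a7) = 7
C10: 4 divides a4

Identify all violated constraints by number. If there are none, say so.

Constraints 1, 3, 4, and 9 do not hold.

C1: abs(-10 - 2) = 12, not 9  false
C2: a3=-3, a5=2, a8=-9; 1 of them equals 2  true
C3: a1 - a2 = -10 - (-1) = -9, not -12  false
C4: a6 = 8, a1 = -10; 8 > -10 (want ≤)  false
C5: a5 = 2 is in {7, 2, 1, 6}  true
C6: a6 + a5 = 10; 10 mod 5 = 0  true
C7: a8 = -9, a1 = -10; -9 ≥ -10  true
C8: a1 - a8 = -10 - (-9) = -1  true
C9: max(-10, 9) = 9, not 7  false
C10: 12 / 4 = 3, so 4 divides 12  true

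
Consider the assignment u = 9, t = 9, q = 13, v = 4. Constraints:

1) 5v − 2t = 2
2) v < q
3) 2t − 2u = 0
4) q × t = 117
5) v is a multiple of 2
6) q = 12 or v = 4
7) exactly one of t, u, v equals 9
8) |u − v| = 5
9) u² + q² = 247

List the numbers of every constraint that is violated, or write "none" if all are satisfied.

No — constraints 7 and 9 are not satisfied.

1) 5v − 2t = 5(4) − 2(9) = 2  ✔
2) v = 4, q = 13; 4 < 13  ✔
3) 2t − 2u = 2(9) − 2(9) = 0  ✔
4) q × t = 13 × 9 = 117  ✔
5) 4 / 2 = 2, so 2 divides 4  ✔
6) q = 13 ≠ 12, but v = 4 = 4 (second disjunct)  ✔
7) t=9, u=9, v=4; 2 of them equal 9, not exactly one  ✘
8) |9 − 4| = 5  ✔
9) u² + q² = 9² + 13² = 81 + 169 = 250, not 247  ✘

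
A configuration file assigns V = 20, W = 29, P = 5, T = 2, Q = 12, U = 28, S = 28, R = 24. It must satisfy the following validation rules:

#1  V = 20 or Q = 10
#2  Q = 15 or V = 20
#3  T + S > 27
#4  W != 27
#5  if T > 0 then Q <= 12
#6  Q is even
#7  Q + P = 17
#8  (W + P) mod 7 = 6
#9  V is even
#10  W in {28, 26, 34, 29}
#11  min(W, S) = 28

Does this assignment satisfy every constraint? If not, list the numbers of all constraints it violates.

#1 V = 20 = 20 (first disjunct) — satisfied.
#2 Q = 12 ≠ 15, but V = 20 = 20 (second disjunct) — satisfied.
#3 T + S = 2 + 28 = 30; 30 > 27 — satisfied.
#4 W = 29, and 29 ≠ 27 — satisfied.
#5 T = 2 > 0, so we need Q ≤ 12; Q = 12 ≤ 12 — satisfied.
#6 Q = 12 is even — satisfied.
#7 Q + P = 12 + 5 = 17 — satisfied.
#8 W + P = 34; 34 mod 7 = 6 — satisfied.
#9 V = 20 is even — satisfied.
#10 W = 29 is in {28, 26, 34, 29} — satisfied.
#11 min(29, 28) = 28 — satisfied.

All constraints are satisfied.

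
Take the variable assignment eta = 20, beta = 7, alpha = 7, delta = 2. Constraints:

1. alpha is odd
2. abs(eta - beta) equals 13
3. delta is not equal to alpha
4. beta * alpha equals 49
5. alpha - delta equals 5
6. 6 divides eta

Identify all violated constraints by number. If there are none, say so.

1. alpha = 7 is odd  OK
2. abs(20 - 7) = 13  OK
3. delta = 2, alpha = 7; distinct  OK
4. beta * alpha = 7 * 7 = 49  OK
5. alpha - delta = 7 - 2 = 5  OK
6. 20 = 6*3 + 2, so 6 does not divide 20  FAIL

The assignment fails constraint 6.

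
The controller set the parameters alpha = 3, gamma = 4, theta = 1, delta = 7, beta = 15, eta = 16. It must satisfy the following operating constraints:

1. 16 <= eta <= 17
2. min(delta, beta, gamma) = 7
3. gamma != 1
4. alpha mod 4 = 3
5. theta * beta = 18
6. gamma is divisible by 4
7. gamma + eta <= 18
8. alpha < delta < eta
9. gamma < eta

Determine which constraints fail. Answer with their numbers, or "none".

Constraints 2, 5, and 7 are violated.

1. eta = 16 lies in [16, 17]  true
2. min(7, 15, 4) = 4, not 7  false
3. gamma = 4, and 4 ≠ 1  true
4. 3 mod 4 = 3  true
5. theta * beta = 1 * 15 = 15, not 18  false
6. 4 / 4 = 1, so 4 divides 4  true
7. gamma + eta = 4 + 16 = 20; 20 > 18, bound 18 not met  false
8. values 3 < 7 < 16  true
9. gamma = 4, eta = 16; 4 < 16  true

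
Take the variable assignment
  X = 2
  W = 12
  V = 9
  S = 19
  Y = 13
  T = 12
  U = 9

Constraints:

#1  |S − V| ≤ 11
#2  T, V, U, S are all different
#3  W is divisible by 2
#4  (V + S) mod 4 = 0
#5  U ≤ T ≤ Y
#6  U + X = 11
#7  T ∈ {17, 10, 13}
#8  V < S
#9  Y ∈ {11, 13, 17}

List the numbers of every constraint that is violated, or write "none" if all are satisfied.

Constraints 2 and 7 are violated.

#1 |19 − 9| = 10; 10 ≤ 11  yes
#2 V = U = 9, not all different  no
#3 12 / 2 = 6, so 2 divides 12  yes
#4 V + S = 28; 28 mod 4 = 0  yes
#5 values 9 ≤ 12 ≤ 13  yes
#6 U + X = 9 + 2 = 11  yes
#7 T = 12 is not in {17, 10, 13}  no
#8 V = 9, S = 19; 9 < 19  yes
#9 Y = 13 is in {11, 13, 17}  yes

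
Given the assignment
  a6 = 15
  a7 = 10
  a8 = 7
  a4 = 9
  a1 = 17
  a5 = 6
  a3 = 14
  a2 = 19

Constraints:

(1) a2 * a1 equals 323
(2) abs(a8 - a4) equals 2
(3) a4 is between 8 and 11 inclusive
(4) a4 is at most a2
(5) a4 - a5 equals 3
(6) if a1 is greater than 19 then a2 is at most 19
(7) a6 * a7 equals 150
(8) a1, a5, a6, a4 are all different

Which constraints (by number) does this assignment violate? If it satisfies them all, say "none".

All constraints are satisfied.

(1) a2 * a1 = 19 * 17 = 323 — holds.
(2) abs(7 - 9) = 2 — holds.
(3) a4 = 9 lies in [8, 11] — holds.
(4) a4 = 9, a2 = 19; 9 ≤ 19 — holds.
(5) a4 - a5 = 9 - 6 = 3 — holds.
(6) a1 = 17, not > 19; antecedent false, conditional vacuously true — holds.
(7) a6 * a7 = 15 * 10 = 150 — holds.
(8) values 17, 6, 15, 9 are pairwise distinct — holds.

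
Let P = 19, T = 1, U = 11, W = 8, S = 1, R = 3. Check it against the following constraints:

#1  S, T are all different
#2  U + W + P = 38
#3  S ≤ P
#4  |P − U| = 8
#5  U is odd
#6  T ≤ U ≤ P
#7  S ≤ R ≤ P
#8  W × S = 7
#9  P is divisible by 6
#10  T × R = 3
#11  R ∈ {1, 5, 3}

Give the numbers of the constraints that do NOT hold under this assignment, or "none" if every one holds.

#1 S = T = 1, not all different  ✘
#2 U + W + P = 11 + 8 + 19 = 38  ✔
#3 S = 1, P = 19; 1 ≤ 19  ✔
#4 |19 − 11| = 8  ✔
#5 U = 11 is odd  ✔
#6 values 1 ≤ 11 ≤ 19  ✔
#7 values 1 ≤ 3 ≤ 19  ✔
#8 W × S = 8 × 1 = 8, not 7  ✘
#9 19 = 6×3 + 1, so 6 does not divide 19  ✘
#10 T × R = 1 × 3 = 3  ✔
#11 R = 3 is in {1, 5, 3}  ✔

No — constraints 1, 8, 9 are not satisfied.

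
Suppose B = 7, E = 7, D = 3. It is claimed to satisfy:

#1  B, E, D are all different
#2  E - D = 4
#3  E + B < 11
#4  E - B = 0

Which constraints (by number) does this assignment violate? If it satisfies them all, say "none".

No — constraints 1 and 3 are not satisfied.

#1 B = E = 7, not all different — violated.
#2 E - D = 7 - 3 = 4 — OK.
#3 E + B = 7 + 7 = 14; 14 ≥ 11, bound 11 not met — violated.
#4 E - B = 7 - 7 = 0 — OK.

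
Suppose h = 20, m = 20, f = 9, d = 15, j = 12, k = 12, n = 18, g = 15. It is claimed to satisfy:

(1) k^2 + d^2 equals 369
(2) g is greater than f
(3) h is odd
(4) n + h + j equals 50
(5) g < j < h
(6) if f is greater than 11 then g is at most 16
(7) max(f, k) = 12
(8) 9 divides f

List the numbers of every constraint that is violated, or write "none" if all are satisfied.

No — constraints 3, 5 are not satisfied.

(1) k^2 + d^2 = 12^2 + 15^2 = 144 + 225 = 369 — satisfied.
(2) g = 15, f = 9; 15 > 9 — satisfied.
(3) h = 20 is even — violated.
(4) n + h + j = 18 + 20 + 12 = 50 — satisfied.
(5) values 15, 12, 20; g = 15 is not < j = 12 — violated.
(6) f = 9, not > 11; antecedent false, conditional vacuously true — satisfied.
(7) max(9, 12) = 12 — satisfied.
(8) 9 / 9 = 1, so 9 divides 9 — satisfied.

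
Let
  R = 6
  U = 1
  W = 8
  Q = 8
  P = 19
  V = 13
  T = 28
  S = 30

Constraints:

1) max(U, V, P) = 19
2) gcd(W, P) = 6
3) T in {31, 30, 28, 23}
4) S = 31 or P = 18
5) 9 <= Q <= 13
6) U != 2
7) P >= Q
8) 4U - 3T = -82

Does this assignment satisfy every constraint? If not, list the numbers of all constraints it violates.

1) max(1, 13, 19) = 19 — satisfied.
2) gcd(8, 19) = 1, not 6 — violated.
3) T = 28 is in {31, 30, 28, 23} — satisfied.
4) S = 30 ≠ 31 and P = 19 ≠ 18; both disjuncts false — violated.
5) Q = 8 is outside [9, 13] — violated.
6) U = 1, and 1 ≠ 2 — satisfied.
7) P = 19, Q = 8; 19 ≥ 8 — satisfied.
8) 4U - 3T = 4(1) - 3(28) = -80, not -82 — violated.

Violated: 2, 4, 5, and 8.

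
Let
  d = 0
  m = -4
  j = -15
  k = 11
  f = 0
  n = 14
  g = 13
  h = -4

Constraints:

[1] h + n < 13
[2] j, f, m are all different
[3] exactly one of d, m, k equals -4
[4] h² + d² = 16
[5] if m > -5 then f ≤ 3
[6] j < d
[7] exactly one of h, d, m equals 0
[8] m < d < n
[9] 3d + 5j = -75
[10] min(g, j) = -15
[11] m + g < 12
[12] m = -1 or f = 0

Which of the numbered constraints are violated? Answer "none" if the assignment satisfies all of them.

Yes — all constraints hold.

[1] h + n = -4 + 14 = 10; 10 < 13 — satisfied.
[2] values -15, 0, -4 are pairwise distinct — satisfied.
[3] d=0, m=-4, k=11; 1 of them equals -4 — satisfied.
[4] h² + d² = (-4)² + 0² = 16 + 0 = 16 — satisfied.
[5] m = -4 > -5, so we need f ≤ 3; f = 0 ≤ 3 — satisfied.
[6] j = -15, d = 0; -15 < 0 — satisfied.
[7] h=-4, d=0, m=-4; 1 of them equals 0 — satisfied.
[8] values -4 < 0 < 14 — satisfied.
[9] 3d + 5j = 3(0) + 5(-15) = -75 — satisfied.
[10] min(13, -15) = -15 — satisfied.
[11] m + g = -4 + 13 = 9; 9 < 12 — satisfied.
[12] m = -4 ≠ -1, but f = 0 = 0 (second disjunct) — satisfied.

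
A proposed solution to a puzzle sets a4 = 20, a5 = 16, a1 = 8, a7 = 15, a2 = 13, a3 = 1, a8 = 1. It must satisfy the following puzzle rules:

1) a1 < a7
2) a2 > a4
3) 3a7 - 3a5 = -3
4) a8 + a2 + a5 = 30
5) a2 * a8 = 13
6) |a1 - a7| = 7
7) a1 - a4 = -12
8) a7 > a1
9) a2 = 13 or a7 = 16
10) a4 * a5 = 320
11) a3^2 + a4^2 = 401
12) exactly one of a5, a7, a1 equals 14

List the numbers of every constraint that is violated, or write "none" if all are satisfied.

Violated: 2, 12.

1) a1 = 8, a7 = 15; 8 < 15 — OK.
2) a2 = 13, a4 = 20; 13 ≤ 20 (want >) — violated.
3) 3a7 - 3a5 = 3(15) - 3(16) = -3 — OK.
4) a8 + a2 + a5 = 1 + 13 + 16 = 30 — OK.
5) a2 * a8 = 13 * 1 = 13 — OK.
6) |8 - 15| = 7 — OK.
7) a1 - a4 = 8 - 20 = -12 — OK.
8) a7 = 15, a1 = 8; 15 > 8 — OK.
9) a2 = 13 = 13 (first disjunct) — OK.
10) a4 * a5 = 20 * 16 = 320 — OK.
11) a3^2 + a4^2 = 1^2 + 20^2 = 1 + 400 = 401 — OK.
12) a5=16, a7=15, a1=8; 0 of them equal 14, not exactly one — violated.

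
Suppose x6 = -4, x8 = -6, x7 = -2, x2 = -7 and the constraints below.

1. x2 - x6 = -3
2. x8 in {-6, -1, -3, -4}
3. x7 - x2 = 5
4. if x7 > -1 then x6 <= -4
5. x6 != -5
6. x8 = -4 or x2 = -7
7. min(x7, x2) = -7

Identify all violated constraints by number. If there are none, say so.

1. x2 - x6 = -7 - (-4) = -3  ✔
2. x8 = -6 is in {-6, -1, -3, -4}  ✔
3. x7 - x2 = -2 - (-7) = 5  ✔
4. x7 = -2, not > -1; antecedent false, conditional vacuously true  ✔
5. x6 = -4, and -4 ≠ -5  ✔
6. x8 = -6 ≠ -4, but x2 = -7 = -7 (second disjunct)  ✔
7. min(-2, -7) = -7  ✔

No violations.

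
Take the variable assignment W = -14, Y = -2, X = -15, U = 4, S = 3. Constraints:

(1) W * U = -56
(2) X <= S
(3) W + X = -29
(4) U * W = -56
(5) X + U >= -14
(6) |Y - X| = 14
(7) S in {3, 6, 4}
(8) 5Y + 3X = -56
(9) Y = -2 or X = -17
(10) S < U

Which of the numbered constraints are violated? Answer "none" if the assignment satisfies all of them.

(1) W * U = -14 * 4 = -56 — holds.
(2) X = -15, S = 3; -15 ≤ 3 — holds.
(3) W + X = -14 + (-15) = -29 — holds.
(4) U * W = 4 * (-14) = -56 — holds.
(5) X + U = -15 + 4 = -11; -11 ≥ -14 — holds.
(6) |-2 - (-15)| = 13, not 14 — fails.
(7) S = 3 is in {3, 6, 4} — holds.
(8) 5Y + 3X = 5(-2) + 3(-15) = -55, not -56 — fails.
(9) Y = -2 = -2 (first disjunct) — holds.
(10) S = 3, U = 4; 3 < 4 — holds.

Constraints 6 and 8 are violated.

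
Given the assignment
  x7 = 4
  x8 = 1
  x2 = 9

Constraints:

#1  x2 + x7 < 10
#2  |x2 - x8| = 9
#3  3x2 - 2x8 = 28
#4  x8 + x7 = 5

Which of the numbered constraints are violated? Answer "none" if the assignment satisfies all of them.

#1 x2 + x7 = 9 + 4 = 13; 13 ≥ 10, bound 10 not met  false
#2 |9 - 1| = 8, not 9  false
#3 3x2 - 2x8 = 3(9) - 2(1) = 25, not 28  false
#4 x8 + x7 = 1 + 4 = 5  true

Violated: 1, 2, 3.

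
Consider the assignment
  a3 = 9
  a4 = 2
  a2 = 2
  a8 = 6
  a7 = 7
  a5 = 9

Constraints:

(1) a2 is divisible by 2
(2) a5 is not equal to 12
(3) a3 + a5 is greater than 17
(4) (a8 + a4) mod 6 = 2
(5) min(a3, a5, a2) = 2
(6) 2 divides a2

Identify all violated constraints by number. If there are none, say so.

Yes — all constraints hold.

(1) 2 / 2 = 1, so 2 divides 2 — satisfied.
(2) a5 = 9, and 9 ≠ 12 — satisfied.
(3) a3 + a5 = 9 + 9 = 18; 18 > 17 — satisfied.
(4) a8 + a4 = 8; 8 mod 6 = 2 — satisfied.
(5) min(9, 9, 2) = 2 — satisfied.
(6) 2 / 2 = 1, so 2 divides 2 — satisfied.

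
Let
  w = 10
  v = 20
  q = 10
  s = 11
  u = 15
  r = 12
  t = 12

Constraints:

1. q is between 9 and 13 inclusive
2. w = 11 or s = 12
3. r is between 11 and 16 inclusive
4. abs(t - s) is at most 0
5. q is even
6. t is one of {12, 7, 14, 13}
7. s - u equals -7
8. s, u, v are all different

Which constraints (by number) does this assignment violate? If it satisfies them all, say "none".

The assignment fails constraints 2, 4, 7.

1. q = 10 lies in [9, 13] — satisfied.
2. w = 10 ≠ 11 and s = 11 ≠ 12; both disjuncts false — violated.
3. r = 12 lies in [11, 16] — satisfied.
4. abs(12 - 11) = 1; 1 > 0, exceeds bound 0 — violated.
5. q = 10 is even — satisfied.
6. t = 12 is in {12, 7, 14, 13} — satisfied.
7. s - u = 11 - 15 = -4, not -7 — violated.
8. values 11, 15, 20 are pairwise distinct — satisfied.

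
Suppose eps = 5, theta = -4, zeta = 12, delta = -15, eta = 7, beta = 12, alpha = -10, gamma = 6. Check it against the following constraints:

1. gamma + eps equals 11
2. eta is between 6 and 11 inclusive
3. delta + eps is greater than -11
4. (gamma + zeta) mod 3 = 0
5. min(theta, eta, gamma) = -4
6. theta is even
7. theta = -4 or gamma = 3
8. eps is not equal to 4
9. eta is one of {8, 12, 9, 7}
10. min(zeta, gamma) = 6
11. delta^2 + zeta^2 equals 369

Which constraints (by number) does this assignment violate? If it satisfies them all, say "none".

1. gamma + eps = 6 + 5 = 11  holds
2. eta = 7 lies in [6, 11]  holds
3. delta + eps = -15 + 5 = -10; -10 > -11  holds
4. gamma + zeta = 18; 18 mod 3 = 0  holds
5. min(-4, 7, 6) = -4  holds
6. theta = -4 is even  holds
7. theta = -4 = -4 (first disjunct)  holds
8. eps = 5, and 5 ≠ 4  holds
9. eta = 7 is in {8, 12, 9, 7}  holds
10. min(12, 6) = 6  holds
11. delta^2 + zeta^2 = (-15)^2 + 12^2 = 225 + 144 = 369  holds

No violations.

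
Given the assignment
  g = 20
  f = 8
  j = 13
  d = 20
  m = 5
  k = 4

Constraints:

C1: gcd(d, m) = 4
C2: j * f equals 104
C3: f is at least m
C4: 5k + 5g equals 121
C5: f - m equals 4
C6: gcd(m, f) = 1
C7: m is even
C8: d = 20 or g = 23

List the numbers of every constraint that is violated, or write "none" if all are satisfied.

C1: gcd(20, 5) = 5, not 4 — violated.
C2: j * f = 13 * 8 = 104 — satisfied.
C3: f = 8, m = 5; 8 ≥ 5 — satisfied.
C4: 5k + 5g = 5(4) + 5(20) = 120, not 121 — violated.
C5: f - m = 8 - 5 = 3, not 4 — violated.
C6: gcd(5, 8) = 1 — satisfied.
C7: m = 5 is odd — violated.
C8: d = 20 = 20 (first disjunct) — satisfied.

Violated: 1, 4, 5, and 7.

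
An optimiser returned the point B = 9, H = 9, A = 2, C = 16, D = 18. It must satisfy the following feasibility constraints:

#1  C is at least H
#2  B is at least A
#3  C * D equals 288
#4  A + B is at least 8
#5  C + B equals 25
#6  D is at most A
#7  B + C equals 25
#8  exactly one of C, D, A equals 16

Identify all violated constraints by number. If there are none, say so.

#1 C = 16, H = 9; 16 ≥ 9  OK
#2 B = 9, A = 2; 9 ≥ 2  OK
#3 C * D = 16 * 18 = 288  OK
#4 A + B = 2 + 9 = 11; 11 ≥ 8  OK
#5 C + B = 16 + 9 = 25  OK
#6 D = 18, A = 2; 18 > 2 (want ≤)  FAIL
#7 B + C = 9 + 16 = 25  OK
#8 C=16, D=18, A=2; 1 of them equals 16  OK

Constraint 6 is violated.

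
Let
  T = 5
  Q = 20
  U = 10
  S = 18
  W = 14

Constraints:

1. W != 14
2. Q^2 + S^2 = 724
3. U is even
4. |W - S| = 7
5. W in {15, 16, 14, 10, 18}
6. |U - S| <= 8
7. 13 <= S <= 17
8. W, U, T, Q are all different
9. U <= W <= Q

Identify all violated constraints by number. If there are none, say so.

1. W = 14, but 14 is required to differ  false
2. Q^2 + S^2 = 20^2 + 18^2 = 400 + 324 = 724  true
3. U = 10 is even  true
4. |14 - 18| = 4, not 7  false
5. W = 14 is in {15, 16, 14, 10, 18}  true
6. |10 - 18| = 8; 8 ≤ 8  true
7. S = 18 is outside [13, 17]  false
8. values 14, 10, 5, 20 are pairwise distinct  true
9. values 10 <= 14 <= 20  true

Violated: 1, 4, and 7.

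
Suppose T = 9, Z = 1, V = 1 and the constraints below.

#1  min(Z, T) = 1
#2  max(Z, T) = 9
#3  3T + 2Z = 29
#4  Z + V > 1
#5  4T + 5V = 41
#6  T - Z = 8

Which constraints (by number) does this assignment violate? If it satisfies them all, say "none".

No violations.

#1 min(1, 9) = 1 — satisfied.
#2 max(1, 9) = 9 — satisfied.
#3 3T + 2Z = 3(9) + 2(1) = 29 — satisfied.
#4 Z + V = 1 + 1 = 2; 2 > 1 — satisfied.
#5 4T + 5V = 4(9) + 5(1) = 41 — satisfied.
#6 T - Z = 9 - 1 = 8 — satisfied.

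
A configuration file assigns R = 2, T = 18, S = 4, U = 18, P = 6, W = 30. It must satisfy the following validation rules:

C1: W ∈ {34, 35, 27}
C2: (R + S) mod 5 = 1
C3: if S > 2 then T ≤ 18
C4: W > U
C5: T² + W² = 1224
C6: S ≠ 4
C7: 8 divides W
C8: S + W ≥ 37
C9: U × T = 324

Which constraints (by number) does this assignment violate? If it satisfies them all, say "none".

C1: W = 30 is not in {34, 35, 27} — violated.
C2: R + S = 6; 6 mod 5 = 1 — satisfied.
C3: S = 4 > 2, so we need T ≤ 18; T = 18 ≤ 18 — satisfied.
C4: W = 30, U = 18; 30 > 18 — satisfied.
C5: T² + W² = 18² + 30² = 324 + 900 = 1224 — satisfied.
C6: S = 4, but 4 is required to differ — violated.
C7: 30 = 8×3 + 6, so 8 does not divide 30 — violated.
C8: S + W = 4 + 30 = 34; 34 < 37, bound 37 not met — violated.
C9: U × T = 18 × 18 = 324 — satisfied.

No — constraints 1, 6, 7, and 8 are not satisfied.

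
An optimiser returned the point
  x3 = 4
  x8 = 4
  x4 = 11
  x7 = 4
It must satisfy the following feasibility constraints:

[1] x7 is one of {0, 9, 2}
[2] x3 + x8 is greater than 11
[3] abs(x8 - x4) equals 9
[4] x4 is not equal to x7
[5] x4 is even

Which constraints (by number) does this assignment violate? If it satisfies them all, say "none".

Violated: 1, 2, 3, and 5.

[1] x7 = 4 is not in {0, 9, 2} — violated.
[2] x3 + x8 = 4 + 4 = 8; 8 ≤ 11, bound 11 not met — violated.
[3] abs(4 - 11) = 7, not 9 — violated.
[4] x4 = 11, x7 = 4; distinct — OK.
[5] x4 = 11 is odd — violated.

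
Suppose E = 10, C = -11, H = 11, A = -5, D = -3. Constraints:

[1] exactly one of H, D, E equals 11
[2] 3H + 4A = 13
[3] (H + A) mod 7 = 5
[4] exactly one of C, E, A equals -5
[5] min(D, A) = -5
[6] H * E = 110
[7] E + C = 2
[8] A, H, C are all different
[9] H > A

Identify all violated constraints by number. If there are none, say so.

The assignment fails constraints 3 and 7.

[1] H=11, D=-3, E=10; 1 of them equals 11  ✓
[2] 3H + 4A = 3(11) + 4(-5) = 13  ✓
[3] H + A = 6; 6 mod 7 = 6, not 5  ✗
[4] C=-11, E=10, A=-5; 1 of them equals -5  ✓
[5] min(-3, -5) = -5  ✓
[6] H * E = 11 * 10 = 110  ✓
[7] E + C = 10 + (-11) = -1, not 2  ✗
[8] values -5, 11, -11 are pairwise distinct  ✓
[9] H = 11, A = -5; 11 > -5  ✓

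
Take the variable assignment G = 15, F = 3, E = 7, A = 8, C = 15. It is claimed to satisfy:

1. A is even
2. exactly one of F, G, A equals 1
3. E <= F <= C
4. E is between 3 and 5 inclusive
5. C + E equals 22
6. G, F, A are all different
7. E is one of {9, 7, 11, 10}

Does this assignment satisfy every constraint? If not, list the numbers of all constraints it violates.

Constraints 2, 3, 4 do not hold.

1. A = 8 is even — holds.
2. F=3, G=15, A=8; 0 of them equal 1, not exactly one — does not hold.
3. values 7, 3, 15; E = 7 is not <= F = 3 — does not hold.
4. E = 7 is outside [3, 5] — does not hold.
5. C + E = 15 + 7 = 22 — holds.
6. values 15, 3, 8 are pairwise distinct — holds.
7. E = 7 is in {9, 7, 11, 10} — holds.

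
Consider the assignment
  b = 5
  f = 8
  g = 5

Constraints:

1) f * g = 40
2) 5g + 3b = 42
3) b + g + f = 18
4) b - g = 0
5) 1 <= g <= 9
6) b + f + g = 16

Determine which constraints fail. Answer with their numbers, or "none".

Violated: 2, 6.

1) f * g = 8 * 5 = 40  OK
2) 5g + 3b = 5(5) + 3(5) = 40, not 42  FAIL
3) b + g + f = 5 + 5 + 8 = 18  OK
4) b - g = 5 - 5 = 0  OK
5) g = 5 lies in [1, 9]  OK
6) b + f + g = 5 + 8 + 5 = 18, not 16  FAIL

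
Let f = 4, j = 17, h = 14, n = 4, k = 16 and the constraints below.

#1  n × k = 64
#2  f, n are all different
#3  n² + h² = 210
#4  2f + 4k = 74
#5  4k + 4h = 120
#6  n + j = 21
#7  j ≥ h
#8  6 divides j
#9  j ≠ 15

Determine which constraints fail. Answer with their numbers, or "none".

Constraints 2, 3, 4, and 8 do not hold.

#1 n × k = 4 × 16 = 64 — holds.
#2 f = n = 4, not all different — does not hold.
#3 n² + h² = 4² + 14² = 16 + 196 = 212, not 210 — does not hold.
#4 2f + 4k = 2(4) + 4(16) = 72, not 74 — does not hold.
#5 4k + 4h = 4(16) + 4(14) = 120 — holds.
#6 n + j = 4 + 17 = 21 — holds.
#7 j = 17, h = 14; 17 ≥ 14 — holds.
#8 17 = 6×2 + 5, so 6 does not divide 17 — does not hold.
#9 j = 17, and 17 ≠ 15 — holds.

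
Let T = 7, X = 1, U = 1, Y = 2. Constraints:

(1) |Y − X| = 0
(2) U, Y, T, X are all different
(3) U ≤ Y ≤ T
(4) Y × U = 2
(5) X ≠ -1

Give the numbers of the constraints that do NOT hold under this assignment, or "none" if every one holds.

No — constraints 1 and 2 are not satisfied.

(1) |2 − 1| = 1, not 0  ✘
(2) U = X = 1, not all different  ✘
(3) values 1 ≤ 2 ≤ 7  ✔
(4) Y × U = 2 × 1 = 2  ✔
(5) X = 1, and 1 ≠ -1  ✔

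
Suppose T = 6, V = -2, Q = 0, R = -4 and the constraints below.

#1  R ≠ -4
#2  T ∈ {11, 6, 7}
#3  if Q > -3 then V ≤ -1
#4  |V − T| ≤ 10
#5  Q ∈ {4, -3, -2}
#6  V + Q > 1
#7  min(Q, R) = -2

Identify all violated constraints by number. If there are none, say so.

No — constraints 1, 5, 6, and 7 are not satisfied.

#1 R = -4, but -4 is required to differ — does not hold.
#2 T = 6 is in {11, 6, 7} — holds.
#3 Q = 0 > -3, so we need V ≤ -1; V = -2 ≤ -1 — holds.
#4 |-2 − 6| = 8; 8 ≤ 10 — holds.
#5 Q = 0 is not in {4, -3, -2} — does not hold.
#6 V + Q = -2 + 0 = -2; -2 ≤ 1, bound 1 not met — does not hold.
#7 min(0, -4) = -4, not -2 — does not hold.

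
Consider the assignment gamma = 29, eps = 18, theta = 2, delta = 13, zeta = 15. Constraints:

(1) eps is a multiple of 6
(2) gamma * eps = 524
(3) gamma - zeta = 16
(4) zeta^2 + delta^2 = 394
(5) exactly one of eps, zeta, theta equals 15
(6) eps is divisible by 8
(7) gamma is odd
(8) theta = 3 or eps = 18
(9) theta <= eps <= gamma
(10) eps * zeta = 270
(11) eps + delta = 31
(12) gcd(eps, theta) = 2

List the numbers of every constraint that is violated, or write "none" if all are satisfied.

No — constraints 2, 3, 6 are not satisfied.

(1) 18 / 6 = 3, so 6 divides 18  yes
(2) gamma * eps = 29 * 18 = 522, not 524  no
(3) gamma - zeta = 29 - 15 = 14, not 16  no
(4) zeta^2 + delta^2 = 15^2 + 13^2 = 225 + 169 = 394  yes
(5) eps=18, zeta=15, theta=2; 1 of them equals 15  yes
(6) 18 = 8*2 + 2, so 8 does not divide 18  no
(7) gamma = 29 is odd  yes
(8) theta = 2 ≠ 3, but eps = 18 = 18 (second disjunct)  yes
(9) values 2 <= 18 <= 29  yes
(10) eps * zeta = 18 * 15 = 270  yes
(11) eps + delta = 18 + 13 = 31  yes
(12) gcd(18, 2) = 2  yes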